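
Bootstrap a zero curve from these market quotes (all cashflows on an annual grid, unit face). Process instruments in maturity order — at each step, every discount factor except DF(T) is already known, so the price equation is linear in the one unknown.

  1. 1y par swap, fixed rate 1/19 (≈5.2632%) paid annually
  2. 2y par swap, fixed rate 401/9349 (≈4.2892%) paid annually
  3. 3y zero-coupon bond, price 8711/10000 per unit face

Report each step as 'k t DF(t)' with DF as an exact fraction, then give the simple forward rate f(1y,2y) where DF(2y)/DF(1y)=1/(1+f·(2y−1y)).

1 1 19/20
2 2 4599/5000
3 3 8711/10000
f(1y,2y) = ((19/20)/(4599/5000) − 1)/(1) = 151/4599 ≈ 3.2833%

step 1 [1y] swap r/1=1/19: DF=(1 − 1/19·(0))/(1+1/19) = 19/20 ≈ 0.950000
step 2 [2y] swap r/1=401/9349: DF=(1 − 401/9349·(0.950000))/(1+401/9349) = 4599/5000 ≈ 0.919800
step 3 [3y] zero: DF = P = 8711/10000 ≈ 0.871100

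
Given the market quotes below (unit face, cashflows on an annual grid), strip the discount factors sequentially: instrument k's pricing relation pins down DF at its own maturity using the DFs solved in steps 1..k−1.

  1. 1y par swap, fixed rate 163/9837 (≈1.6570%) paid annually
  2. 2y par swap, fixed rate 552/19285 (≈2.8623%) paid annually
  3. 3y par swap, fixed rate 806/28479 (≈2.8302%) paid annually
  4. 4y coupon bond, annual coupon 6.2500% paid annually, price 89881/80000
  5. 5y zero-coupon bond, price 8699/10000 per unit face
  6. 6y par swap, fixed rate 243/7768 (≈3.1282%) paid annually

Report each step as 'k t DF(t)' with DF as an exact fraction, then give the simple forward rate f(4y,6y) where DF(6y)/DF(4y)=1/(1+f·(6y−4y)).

1 1 9837/10000
2 2 1181/1250
3 3 4597/5000
4 4 8899/10000
5 5 8699/10000
6 6 8299/10000
f(4y,6y) = ((8899/10000)/(8299/10000) − 1)/(2) = 300/8299 ≈ 3.6149%

step 1 [1y] swap r/1=163/9837: DF=(1 − 163/9837·(0))/(1+163/9837) = 9837/10000 ≈ 0.983700
step 2 [2y] swap r/1=552/19285: DF=(1 − 552/19285·(0.983700))/(1+552/19285) = 1181/1250 ≈ 0.944800
step 3 [3y] swap r/1=806/28479: DF=(1 − 806/28479·(0.983700+0.944800))/(1+806/28479) = 4597/5000 ≈ 0.919400
step 4 [4y] bond c/1=1/16: DF=(89881/80000 − 1/16·(0.983700+0.944800+0.919400))/(1+1/16) = 8899/10000 ≈ 0.889900
step 5 [5y] zero: DF = P = 8699/10000 ≈ 0.869900
step 6 [6y] swap r/1=243/7768: DF=(1 − 243/7768·(0.983700+0.944800+0.919400+0.889900+0.869900))/(1+243/7768) = 8299/10000 ≈ 0.829900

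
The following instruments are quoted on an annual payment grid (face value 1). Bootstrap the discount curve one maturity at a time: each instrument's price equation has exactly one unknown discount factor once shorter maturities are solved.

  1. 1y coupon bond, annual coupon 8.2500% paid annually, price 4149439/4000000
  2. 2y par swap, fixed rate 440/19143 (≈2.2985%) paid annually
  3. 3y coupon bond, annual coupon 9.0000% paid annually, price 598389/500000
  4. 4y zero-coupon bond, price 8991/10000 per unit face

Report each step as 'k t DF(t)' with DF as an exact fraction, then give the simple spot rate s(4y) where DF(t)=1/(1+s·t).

step 1 [1y] bond c/1=33/400: DF=(4149439/4000000 − 33/400·(0))/(1+33/400) = 9583/10000 ≈ 0.958300
step 2 [2y] swap r/1=440/19143: DF=(1 − 440/19143·(0.958300))/(1+440/19143) = 239/250 ≈ 0.956000
step 3 [3y] bond c/1=9/100: DF=(598389/500000 − 9/100·(0.958300+0.956000))/(1+9/100) = 9399/10000 ≈ 0.939900
step 4 [4y] zero: DF = P = 8991/10000 ≈ 0.899100

1 1 9583/10000
2 2 239/250
3 3 9399/10000
4 4 8991/10000
s(4y) = (1/(8991/10000) − 1)/(4) = 1009/35964 ≈ 2.8056%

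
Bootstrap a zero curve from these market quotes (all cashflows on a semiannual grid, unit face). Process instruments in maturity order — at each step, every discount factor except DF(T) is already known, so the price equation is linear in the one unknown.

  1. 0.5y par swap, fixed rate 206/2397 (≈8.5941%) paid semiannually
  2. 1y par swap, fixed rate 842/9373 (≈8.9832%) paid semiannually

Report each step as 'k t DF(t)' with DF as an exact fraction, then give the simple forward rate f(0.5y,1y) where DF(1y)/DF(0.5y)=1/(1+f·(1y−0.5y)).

1 1/2 2397/2500
2 1 4579/5000
f(0.5y,1y) = ((2397/2500)/(4579/5000) − 1)/(1/2) = 430/4579 ≈ 9.3907%

step 1 [0.5y] swap r/2=103/2397: DF=(1 − 103/2397·(0))/(1+103/2397) = 2397/2500 ≈ 0.958800
step 2 [1y] swap r/2=421/9373: DF=(1 − 421/9373·(0.958800))/(1+421/9373) = 4579/5000 ≈ 0.915800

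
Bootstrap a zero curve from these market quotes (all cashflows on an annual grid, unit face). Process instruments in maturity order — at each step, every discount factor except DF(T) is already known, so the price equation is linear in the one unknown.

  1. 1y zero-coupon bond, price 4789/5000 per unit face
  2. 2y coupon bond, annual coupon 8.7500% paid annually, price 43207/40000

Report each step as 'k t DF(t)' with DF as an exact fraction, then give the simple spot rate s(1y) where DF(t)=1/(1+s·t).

step 1 [1y] zero: DF = P = 4789/5000 ≈ 0.957800
step 2 [2y] bond c/1=7/80: DF=(43207/40000 − 7/80·(0.957800))/(1+7/80) = 4581/5000 ≈ 0.916200

1 1 4789/5000
2 2 4581/5000
s(1y) = (1/(4789/5000) − 1)/(1) = 211/4789 ≈ 4.4059%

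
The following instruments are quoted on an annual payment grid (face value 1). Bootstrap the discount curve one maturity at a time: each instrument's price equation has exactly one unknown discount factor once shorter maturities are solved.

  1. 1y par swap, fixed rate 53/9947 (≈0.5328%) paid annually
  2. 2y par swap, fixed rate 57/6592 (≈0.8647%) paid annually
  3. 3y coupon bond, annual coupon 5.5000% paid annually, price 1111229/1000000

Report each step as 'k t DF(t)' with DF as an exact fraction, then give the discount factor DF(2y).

1 1 9947/10000
2 2 9829/10000
3 3 4751/5000
DF(2y) = 9829/10000 ≈ 0.982900

step 1 [1y] swap r/1=53/9947: DF=(1 − 53/9947·(0))/(1+53/9947) = 9947/10000 ≈ 0.994700
step 2 [2y] swap r/1=57/6592: DF=(1 − 57/6592·(0.994700))/(1+57/6592) = 9829/10000 ≈ 0.982900
step 3 [3y] bond c/1=11/200: DF=(1111229/1000000 − 11/200·(0.994700+0.982900))/(1+11/200) = 4751/5000 ≈ 0.950200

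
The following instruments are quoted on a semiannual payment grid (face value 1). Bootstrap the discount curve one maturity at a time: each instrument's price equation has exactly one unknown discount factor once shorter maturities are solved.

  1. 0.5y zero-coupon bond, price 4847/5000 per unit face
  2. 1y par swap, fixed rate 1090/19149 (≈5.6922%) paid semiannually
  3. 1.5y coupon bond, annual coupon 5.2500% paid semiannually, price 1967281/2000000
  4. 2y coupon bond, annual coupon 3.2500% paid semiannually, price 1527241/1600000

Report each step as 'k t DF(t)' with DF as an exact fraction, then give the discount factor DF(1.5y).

step 1 [0.5y] zero: DF = P = 4847/5000 ≈ 0.969400
step 2 [1y] swap r/2=545/19149: DF=(1 − 545/19149·(0.969400))/(1+545/19149) = 1891/2000 ≈ 0.945500
step 3 [1.5y] bond c/2=21/800: DF=(1967281/2000000 − 21/800·(0.969400+0.945500))/(1+21/800) = 1819/2000 ≈ 0.909500
step 4 [2y] bond c/2=13/800: DF=(1527241/1600000 − 13/800·(0.969400+0.945500+0.909500))/(1+13/800) = 8941/10000 ≈ 0.894100

1 1/2 4847/5000
2 1 1891/2000
3 3/2 1819/2000
4 2 8941/10000
DF(1.5y) = 1819/2000 ≈ 0.909500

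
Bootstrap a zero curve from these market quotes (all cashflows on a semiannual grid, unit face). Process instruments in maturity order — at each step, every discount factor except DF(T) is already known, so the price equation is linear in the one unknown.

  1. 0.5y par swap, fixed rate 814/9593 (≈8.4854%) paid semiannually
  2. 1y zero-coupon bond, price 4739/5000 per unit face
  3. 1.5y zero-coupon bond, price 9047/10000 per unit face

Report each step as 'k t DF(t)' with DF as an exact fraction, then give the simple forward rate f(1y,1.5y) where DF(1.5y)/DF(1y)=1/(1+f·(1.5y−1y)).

1 1/2 9593/10000
2 1 4739/5000
3 3/2 9047/10000
f(1y,1.5y) = ((4739/5000)/(9047/10000) − 1)/(1/2) = 862/9047 ≈ 9.5280%

step 1 [0.5y] swap r/2=407/9593: DF=(1 − 407/9593·(0))/(1+407/9593) = 9593/10000 ≈ 0.959300
step 2 [1y] zero: DF = P = 4739/5000 ≈ 0.947800
step 3 [1.5y] zero: DF = P = 9047/10000 ≈ 0.904700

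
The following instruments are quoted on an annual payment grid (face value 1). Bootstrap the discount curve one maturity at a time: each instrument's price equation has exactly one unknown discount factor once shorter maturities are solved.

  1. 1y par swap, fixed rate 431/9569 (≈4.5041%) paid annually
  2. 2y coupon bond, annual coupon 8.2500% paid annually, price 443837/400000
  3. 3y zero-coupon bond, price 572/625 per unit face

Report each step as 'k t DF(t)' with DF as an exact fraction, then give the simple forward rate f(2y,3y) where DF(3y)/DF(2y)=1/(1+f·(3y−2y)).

step 1 [1y] swap r/1=431/9569: DF=(1 − 431/9569·(0))/(1+431/9569) = 9569/10000 ≈ 0.956900
step 2 [2y] bond c/1=33/400: DF=(443837/400000 − 33/400·(0.956900))/(1+33/400) = 9521/10000 ≈ 0.952100
step 3 [3y] zero: DF = P = 572/625 ≈ 0.915200

1 1 9569/10000
2 2 9521/10000
3 3 572/625
f(2y,3y) = ((9521/10000)/(572/625) − 1)/(1) = 369/9152 ≈ 4.0319%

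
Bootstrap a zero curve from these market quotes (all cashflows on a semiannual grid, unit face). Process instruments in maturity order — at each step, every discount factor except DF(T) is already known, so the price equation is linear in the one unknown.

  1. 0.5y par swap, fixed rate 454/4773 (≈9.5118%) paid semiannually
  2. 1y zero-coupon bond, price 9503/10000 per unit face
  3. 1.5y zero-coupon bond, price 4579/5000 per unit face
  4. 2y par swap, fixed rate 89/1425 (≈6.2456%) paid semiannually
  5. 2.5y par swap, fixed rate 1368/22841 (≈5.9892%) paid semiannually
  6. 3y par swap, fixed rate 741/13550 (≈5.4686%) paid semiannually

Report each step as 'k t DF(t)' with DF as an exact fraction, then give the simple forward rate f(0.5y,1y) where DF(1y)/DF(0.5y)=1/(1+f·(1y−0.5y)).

step 1 [0.5y] swap r/2=227/4773: DF=(1 − 227/4773·(0))/(1+227/4773) = 4773/5000 ≈ 0.954600
step 2 [1y] zero: DF = P = 9503/10000 ≈ 0.950300
step 3 [1.5y] zero: DF = P = 4579/5000 ≈ 0.915800
step 4 [2y] swap r/2=89/2850: DF=(1 − 89/2850·(0.954600+0.950300+0.915800))/(1+89/2850) = 8843/10000 ≈ 0.884300
step 5 [2.5y] swap r/2=684/22841: DF=(1 − 684/22841·(0.954600+0.950300+0.915800+0.884300))/(1+684/22841) = 1079/1250 ≈ 0.863200
step 6 [3y] swap r/2=741/27100: DF=(1 − 741/27100·(0.954600+0.950300+0.915800+0.884300+0.863200))/(1+741/27100) = 4259/5000 ≈ 0.851800

1 1/2 4773/5000
2 1 9503/10000
3 3/2 4579/5000
4 2 8843/10000
5 5/2 1079/1250
6 3 4259/5000
f(0.5y,1y) = ((4773/5000)/(9503/10000) − 1)/(1/2) = 2/221 ≈ 0.9050%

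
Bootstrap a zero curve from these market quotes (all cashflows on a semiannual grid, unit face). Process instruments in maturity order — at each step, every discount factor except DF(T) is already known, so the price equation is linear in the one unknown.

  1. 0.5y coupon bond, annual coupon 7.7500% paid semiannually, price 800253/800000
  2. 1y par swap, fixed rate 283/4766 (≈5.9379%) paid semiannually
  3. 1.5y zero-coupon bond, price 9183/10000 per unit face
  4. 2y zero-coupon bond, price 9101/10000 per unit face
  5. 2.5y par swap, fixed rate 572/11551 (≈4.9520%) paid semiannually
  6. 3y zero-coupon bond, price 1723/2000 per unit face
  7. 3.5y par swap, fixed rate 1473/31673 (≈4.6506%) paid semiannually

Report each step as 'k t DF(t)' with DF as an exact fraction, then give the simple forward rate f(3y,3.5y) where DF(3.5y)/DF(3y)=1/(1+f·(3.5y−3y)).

step 1 [0.5y] bond c/2=31/800: DF=(800253/800000 − 31/800·(0))/(1+31/800) = 963/1000 ≈ 0.963000
step 2 [1y] swap r/2=283/9532: DF=(1 − 283/9532·(0.963000))/(1+283/9532) = 4717/5000 ≈ 0.943400
step 3 [1.5y] zero: DF = P = 9183/10000 ≈ 0.918300
step 4 [2y] zero: DF = P = 9101/10000 ≈ 0.910100
step 5 [2.5y] swap r/2=286/11551: DF=(1 − 286/11551·(0.963000+0.943400+0.918300+0.910100))/(1+286/11551) = 1107/1250 ≈ 0.885600
step 6 [3y] zero: DF = P = 1723/2000 ≈ 0.861500
step 7 [3.5y] swap r/2=1473/63346: DF=(1 − 1473/63346·(0.963000+0.943400+0.918300+0.910100+0.885600+0.861500))/(1+1473/63346) = 8527/10000 ≈ 0.852700

1 1/2 963/1000
2 1 4717/5000
3 3/2 9183/10000
4 2 9101/10000
5 5/2 1107/1250
6 3 1723/2000
7 7/2 8527/10000
f(3y,3.5y) = ((1723/2000)/(8527/10000) − 1)/(1/2) = 176/8527 ≈ 2.0640%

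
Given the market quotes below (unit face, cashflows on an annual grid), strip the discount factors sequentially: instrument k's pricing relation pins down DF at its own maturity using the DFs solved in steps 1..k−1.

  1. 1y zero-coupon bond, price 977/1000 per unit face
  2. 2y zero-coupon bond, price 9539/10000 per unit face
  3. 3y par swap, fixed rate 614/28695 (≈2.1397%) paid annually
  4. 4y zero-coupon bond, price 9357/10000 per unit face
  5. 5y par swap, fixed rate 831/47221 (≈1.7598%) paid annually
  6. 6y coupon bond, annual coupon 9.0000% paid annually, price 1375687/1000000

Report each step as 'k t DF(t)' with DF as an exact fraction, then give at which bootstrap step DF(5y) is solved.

step 1 [1y] zero: DF = P = 977/1000 ≈ 0.977000
step 2 [2y] zero: DF = P = 9539/10000 ≈ 0.953900
step 3 [3y] swap r/1=614/28695: DF=(1 − 614/28695·(0.977000+0.953900))/(1+614/28695) = 4693/5000 ≈ 0.938600
step 4 [4y] zero: DF = P = 9357/10000 ≈ 0.935700
step 5 [5y] swap r/1=831/47221: DF=(1 − 831/47221·(0.977000+0.953900+0.938600+0.935700))/(1+831/47221) = 9169/10000 ≈ 0.916900
step 6 [6y] bond c/1=9/100: DF=(1375687/1000000 − 9/100·(0.977000+0.953900+0.938600+0.935700+0.916900))/(1+9/100) = 4361/5000 ≈ 0.872200

1 1 977/1000
2 2 9539/10000
3 3 4693/5000
4 4 9357/10000
5 5 9169/10000
6 6 4361/5000
DF(5y) is solved at step 5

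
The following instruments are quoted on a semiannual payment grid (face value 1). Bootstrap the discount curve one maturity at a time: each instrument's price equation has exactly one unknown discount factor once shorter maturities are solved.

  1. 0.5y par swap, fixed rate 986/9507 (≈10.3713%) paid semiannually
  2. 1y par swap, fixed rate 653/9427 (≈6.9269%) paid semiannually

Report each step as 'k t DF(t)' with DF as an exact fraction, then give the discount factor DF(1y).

1 1/2 9507/10000
2 1 9347/10000
DF(1y) = 9347/10000 ≈ 0.934700

step 1 [0.5y] swap r/2=493/9507: DF=(1 − 493/9507·(0))/(1+493/9507) = 9507/10000 ≈ 0.950700
step 2 [1y] swap r/2=653/18854: DF=(1 − 653/18854·(0.950700))/(1+653/18854) = 9347/10000 ≈ 0.934700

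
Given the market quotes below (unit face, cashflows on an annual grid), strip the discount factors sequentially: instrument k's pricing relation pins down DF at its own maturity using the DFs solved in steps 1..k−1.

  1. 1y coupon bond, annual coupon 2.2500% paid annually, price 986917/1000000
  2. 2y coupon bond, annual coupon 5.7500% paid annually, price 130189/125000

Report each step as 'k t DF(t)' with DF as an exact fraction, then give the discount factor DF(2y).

step 1 [1y] bond c/1=9/400: DF=(986917/1000000 − 9/400·(0))/(1+9/400) = 2413/2500 ≈ 0.965200
step 2 [2y] bond c/1=23/400: DF=(130189/125000 − 23/400·(0.965200))/(1+23/400) = 2331/2500 ≈ 0.932400

1 1 2413/2500
2 2 2331/2500
DF(2y) = 2331/2500 ≈ 0.932400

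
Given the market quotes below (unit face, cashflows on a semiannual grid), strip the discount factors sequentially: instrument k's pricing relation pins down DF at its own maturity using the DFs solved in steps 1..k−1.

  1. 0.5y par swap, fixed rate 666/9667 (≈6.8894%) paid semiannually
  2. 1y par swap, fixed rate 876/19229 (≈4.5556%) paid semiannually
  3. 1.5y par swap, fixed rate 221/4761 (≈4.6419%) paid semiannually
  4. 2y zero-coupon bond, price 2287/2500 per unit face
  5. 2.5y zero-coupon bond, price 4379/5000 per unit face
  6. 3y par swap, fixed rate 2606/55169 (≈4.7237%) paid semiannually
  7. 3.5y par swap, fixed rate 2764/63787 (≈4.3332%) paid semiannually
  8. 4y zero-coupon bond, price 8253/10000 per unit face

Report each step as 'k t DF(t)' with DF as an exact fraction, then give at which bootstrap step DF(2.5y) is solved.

step 1 [0.5y] swap r/2=333/9667: DF=(1 − 333/9667·(0))/(1+333/9667) = 9667/10000 ≈ 0.966700
step 2 [1y] swap r/2=438/19229: DF=(1 − 438/19229·(0.966700))/(1+438/19229) = 4781/5000 ≈ 0.956200
step 3 [1.5y] swap r/2=221/9522: DF=(1 − 221/9522·(0.966700+0.956200))/(1+221/9522) = 9337/10000 ≈ 0.933700
step 4 [2y] zero: DF = P = 2287/2500 ≈ 0.914800
step 5 [2.5y] zero: DF = P = 4379/5000 ≈ 0.875800
step 6 [3y] swap r/2=1303/55169: DF=(1 − 1303/55169·(0.966700+0.956200+0.933700+0.914800+0.875800))/(1+1303/55169) = 8697/10000 ≈ 0.869700
step 7 [3.5y] swap r/2=1382/63787: DF=(1 − 1382/63787·(0.966700+0.956200+0.933700+0.914800+0.875800+0.869700))/(1+1382/63787) = 4309/5000 ≈ 0.861800
step 8 [4y] zero: DF = P = 8253/10000 ≈ 0.825300

1 1/2 9667/10000
2 1 4781/5000
3 3/2 9337/10000
4 2 2287/2500
5 5/2 4379/5000
6 3 8697/10000
7 7/2 4309/5000
8 4 8253/10000
DF(2.5y) is solved at step 5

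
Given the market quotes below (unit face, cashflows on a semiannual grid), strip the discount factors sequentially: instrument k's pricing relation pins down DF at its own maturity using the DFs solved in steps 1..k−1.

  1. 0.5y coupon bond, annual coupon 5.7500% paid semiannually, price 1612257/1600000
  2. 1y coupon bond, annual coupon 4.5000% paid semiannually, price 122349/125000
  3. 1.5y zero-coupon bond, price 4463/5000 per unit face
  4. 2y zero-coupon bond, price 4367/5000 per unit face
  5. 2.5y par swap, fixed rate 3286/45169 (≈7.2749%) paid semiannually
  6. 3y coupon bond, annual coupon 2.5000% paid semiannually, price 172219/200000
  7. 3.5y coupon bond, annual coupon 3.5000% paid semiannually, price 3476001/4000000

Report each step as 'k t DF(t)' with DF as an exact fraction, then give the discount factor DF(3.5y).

step 1 [0.5y] bond c/2=23/800: DF=(1612257/1600000 − 23/800·(0))/(1+23/800) = 1959/2000 ≈ 0.979500
step 2 [1y] bond c/2=9/400: DF=(122349/125000 − 9/400·(0.979500))/(1+9/400) = 9357/10000 ≈ 0.935700
step 3 [1.5y] zero: DF = P = 4463/5000 ≈ 0.892600
step 4 [2y] zero: DF = P = 4367/5000 ≈ 0.873400
step 5 [2.5y] swap r/2=1643/45169: DF=(1 − 1643/45169·(0.979500+0.935700+0.892600+0.873400))/(1+1643/45169) = 8357/10000 ≈ 0.835700
step 6 [3y] bond c/2=1/80: DF=(172219/200000 − 1/80·(0.979500+0.935700+0.892600+0.873400+0.835700))/(1+1/80) = 7947/10000 ≈ 0.794700
step 7 [3.5y] bond c/2=7/400: DF=(3476001/4000000 − 7/400·(0.979500+0.935700+0.892600+0.873400+0.835700+0.794700))/(1+7/400) = 7627/10000 ≈ 0.762700

1 1/2 1959/2000
2 1 9357/10000
3 3/2 4463/5000
4 2 4367/5000
5 5/2 8357/10000
6 3 7947/10000
7 7/2 7627/10000
DF(3.5y) = 7627/10000 ≈ 0.762700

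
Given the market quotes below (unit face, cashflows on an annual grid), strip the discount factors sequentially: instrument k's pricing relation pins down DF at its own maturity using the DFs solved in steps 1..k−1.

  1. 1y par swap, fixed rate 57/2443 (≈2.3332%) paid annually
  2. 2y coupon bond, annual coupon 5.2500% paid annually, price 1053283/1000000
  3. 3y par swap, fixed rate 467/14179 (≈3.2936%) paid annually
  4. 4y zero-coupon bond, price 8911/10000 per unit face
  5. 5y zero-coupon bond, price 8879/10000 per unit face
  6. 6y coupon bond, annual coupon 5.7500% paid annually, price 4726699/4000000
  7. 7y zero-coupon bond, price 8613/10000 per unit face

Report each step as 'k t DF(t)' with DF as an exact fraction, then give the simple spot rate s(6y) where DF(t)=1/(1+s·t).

1 1 2443/2500
2 2 119/125
3 3 4533/5000
4 4 8911/10000
5 5 8879/10000
6 6 1733/2000
7 7 8613/10000
s(6y) = (1/(1733/2000) − 1)/(6) = 89/3466 ≈ 2.5678%

step 1 [1y] swap r/1=57/2443: DF=(1 − 57/2443·(0))/(1+57/2443) = 2443/2500 ≈ 0.977200
step 2 [2y] bond c/1=21/400: DF=(1053283/1000000 − 21/400·(0.977200))/(1+21/400) = 119/125 ≈ 0.952000
step 3 [3y] swap r/1=467/14179: DF=(1 − 467/14179·(0.977200+0.952000))/(1+467/14179) = 4533/5000 ≈ 0.906600
step 4 [4y] zero: DF = P = 8911/10000 ≈ 0.891100
step 5 [5y] zero: DF = P = 8879/10000 ≈ 0.887900
step 6 [6y] bond c/1=23/400: DF=(4726699/4000000 − 23/400·(0.977200+0.952000+0.906600+0.891100+0.887900))/(1+23/400) = 1733/2000 ≈ 0.866500
step 7 [7y] zero: DF = P = 8613/10000 ≈ 0.861300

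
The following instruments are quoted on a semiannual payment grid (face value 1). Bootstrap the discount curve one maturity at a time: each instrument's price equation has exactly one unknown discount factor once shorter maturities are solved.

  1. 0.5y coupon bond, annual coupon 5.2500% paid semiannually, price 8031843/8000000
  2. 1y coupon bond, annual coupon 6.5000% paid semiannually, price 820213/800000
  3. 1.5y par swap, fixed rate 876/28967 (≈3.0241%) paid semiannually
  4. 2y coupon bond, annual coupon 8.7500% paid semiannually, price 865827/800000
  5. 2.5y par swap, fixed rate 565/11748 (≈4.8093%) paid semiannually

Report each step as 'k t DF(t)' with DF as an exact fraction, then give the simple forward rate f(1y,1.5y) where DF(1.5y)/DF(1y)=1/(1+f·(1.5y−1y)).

step 1 [0.5y] bond c/2=21/800: DF=(8031843/8000000 − 21/800·(0))/(1+21/800) = 9783/10000 ≈ 0.978300
step 2 [1y] bond c/2=13/400: DF=(820213/800000 − 13/400·(0.978300))/(1+13/400) = 4811/5000 ≈ 0.962200
step 3 [1.5y] swap r/2=438/28967: DF=(1 − 438/28967·(0.978300+0.962200))/(1+438/28967) = 4781/5000 ≈ 0.956200
step 4 [2y] bond c/2=7/160: DF=(865827/800000 − 7/160·(0.978300+0.962200+0.956200))/(1+7/160) = 1831/2000 ≈ 0.915500
step 5 [2.5y] swap r/2=565/23496: DF=(1 − 565/23496·(0.978300+0.962200+0.956200+0.915500))/(1+565/23496) = 887/1000 ≈ 0.887000

1 1/2 9783/10000
2 1 4811/5000
3 3/2 4781/5000
4 2 1831/2000
5 5/2 887/1000
f(1y,1.5y) = ((4811/5000)/(4781/5000) − 1)/(1/2) = 60/4781 ≈ 1.2550%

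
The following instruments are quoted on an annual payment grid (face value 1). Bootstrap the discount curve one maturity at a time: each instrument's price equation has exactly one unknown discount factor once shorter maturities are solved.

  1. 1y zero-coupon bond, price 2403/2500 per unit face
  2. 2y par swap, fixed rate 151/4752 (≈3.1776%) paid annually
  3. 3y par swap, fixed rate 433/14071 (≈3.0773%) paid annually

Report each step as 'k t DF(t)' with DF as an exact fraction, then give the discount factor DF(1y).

1 1 2403/2500
2 2 2349/2500
3 3 4567/5000
DF(1y) = 2403/2500 ≈ 0.961200

step 1 [1y] zero: DF = P = 2403/2500 ≈ 0.961200
step 2 [2y] swap r/1=151/4752: DF=(1 − 151/4752·(0.961200))/(1+151/4752) = 2349/2500 ≈ 0.939600
step 3 [3y] swap r/1=433/14071: DF=(1 − 433/14071·(0.961200+0.939600))/(1+433/14071) = 4567/5000 ≈ 0.913400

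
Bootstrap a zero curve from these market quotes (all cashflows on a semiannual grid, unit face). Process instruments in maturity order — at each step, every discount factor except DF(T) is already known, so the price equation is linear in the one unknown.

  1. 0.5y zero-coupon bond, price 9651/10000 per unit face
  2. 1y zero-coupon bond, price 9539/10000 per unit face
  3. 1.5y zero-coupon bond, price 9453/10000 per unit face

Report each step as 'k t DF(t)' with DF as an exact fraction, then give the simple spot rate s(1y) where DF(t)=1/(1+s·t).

1 1/2 9651/10000
2 1 9539/10000
3 3/2 9453/10000
s(1y) = (1/(9539/10000) − 1)/(1) = 461/9539 ≈ 4.8328%

step 1 [0.5y] zero: DF = P = 9651/10000 ≈ 0.965100
step 2 [1y] zero: DF = P = 9539/10000 ≈ 0.953900
step 3 [1.5y] zero: DF = P = 9453/10000 ≈ 0.945300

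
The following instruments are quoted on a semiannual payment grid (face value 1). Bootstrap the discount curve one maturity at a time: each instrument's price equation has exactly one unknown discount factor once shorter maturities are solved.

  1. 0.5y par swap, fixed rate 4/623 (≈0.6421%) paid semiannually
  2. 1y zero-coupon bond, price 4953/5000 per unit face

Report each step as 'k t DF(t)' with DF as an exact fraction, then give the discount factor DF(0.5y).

1 1/2 623/625
2 1 4953/5000
DF(0.5y) = 623/625 ≈ 0.996800

step 1 [0.5y] swap r/2=2/623: DF=(1 − 2/623·(0))/(1+2/623) = 623/625 ≈ 0.996800
step 2 [1y] zero: DF = P = 4953/5000 ≈ 0.990600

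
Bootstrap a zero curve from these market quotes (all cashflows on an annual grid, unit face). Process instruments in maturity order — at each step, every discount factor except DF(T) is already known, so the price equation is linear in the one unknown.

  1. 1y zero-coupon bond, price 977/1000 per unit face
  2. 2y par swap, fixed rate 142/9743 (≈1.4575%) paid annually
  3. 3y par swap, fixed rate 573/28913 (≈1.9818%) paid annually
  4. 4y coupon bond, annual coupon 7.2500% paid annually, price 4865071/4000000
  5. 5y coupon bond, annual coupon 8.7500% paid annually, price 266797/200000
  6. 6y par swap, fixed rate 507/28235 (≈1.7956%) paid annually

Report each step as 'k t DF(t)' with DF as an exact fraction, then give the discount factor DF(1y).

1 1 977/1000
2 2 2429/2500
3 3 9427/10000
4 4 4693/5000
5 5 1837/2000
6 6 4493/5000
DF(1y) = 977/1000 ≈ 0.977000

step 1 [1y] zero: DF = P = 977/1000 ≈ 0.977000
step 2 [2y] swap r/1=142/9743: DF=(1 − 142/9743·(0.977000))/(1+142/9743) = 2429/2500 ≈ 0.971600
step 3 [3y] swap r/1=573/28913: DF=(1 − 573/28913·(0.977000+0.971600))/(1+573/28913) = 9427/10000 ≈ 0.942700
step 4 [4y] bond c/1=29/400: DF=(4865071/4000000 − 29/400·(0.977000+0.971600+0.942700))/(1+29/400) = 4693/5000 ≈ 0.938600
step 5 [5y] bond c/1=7/80: DF=(266797/200000 − 7/80·(0.977000+0.971600+0.942700+0.938600))/(1+7/80) = 1837/2000 ≈ 0.918500
step 6 [6y] swap r/1=507/28235: DF=(1 − 507/28235·(0.977000+0.971600+0.942700+0.938600+0.918500))/(1+507/28235) = 4493/5000 ≈ 0.898600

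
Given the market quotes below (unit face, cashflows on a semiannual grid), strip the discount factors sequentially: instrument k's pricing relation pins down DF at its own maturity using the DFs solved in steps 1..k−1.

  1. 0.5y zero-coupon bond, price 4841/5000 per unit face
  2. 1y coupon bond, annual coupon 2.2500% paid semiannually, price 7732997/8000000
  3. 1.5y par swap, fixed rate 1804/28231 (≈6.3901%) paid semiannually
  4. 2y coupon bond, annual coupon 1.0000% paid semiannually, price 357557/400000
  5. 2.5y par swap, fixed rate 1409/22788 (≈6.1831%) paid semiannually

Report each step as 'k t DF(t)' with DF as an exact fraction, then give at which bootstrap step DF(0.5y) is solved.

step 1 [0.5y] zero: DF = P = 4841/5000 ≈ 0.968200
step 2 [1y] bond c/2=9/800: DF=(7732997/8000000 − 9/800·(0.968200))/(1+9/800) = 9451/10000 ≈ 0.945100
step 3 [1.5y] swap r/2=902/28231: DF=(1 − 902/28231·(0.968200+0.945100))/(1+902/28231) = 4549/5000 ≈ 0.909800
step 4 [2y] bond c/2=1/200: DF=(357557/400000 − 1/200·(0.968200+0.945100+0.909800))/(1+1/200) = 4377/5000 ≈ 0.875400
step 5 [2.5y] swap r/2=1409/45576: DF=(1 − 1409/45576·(0.968200+0.945100+0.909800+0.875400))/(1+1409/45576) = 8591/10000 ≈ 0.859100

1 1/2 4841/5000
2 1 9451/10000
3 3/2 4549/5000
4 2 4377/5000
5 5/2 8591/10000
DF(0.5y) is solved at step 1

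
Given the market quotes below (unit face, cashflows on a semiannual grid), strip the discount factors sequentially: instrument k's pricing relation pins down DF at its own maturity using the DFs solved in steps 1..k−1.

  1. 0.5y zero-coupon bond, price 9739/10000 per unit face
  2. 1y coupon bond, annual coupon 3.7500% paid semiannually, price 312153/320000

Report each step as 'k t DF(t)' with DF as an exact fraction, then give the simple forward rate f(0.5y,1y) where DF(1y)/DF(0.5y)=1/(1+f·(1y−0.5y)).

1 1/2 9739/10000
2 1 2349/2500
f(0.5y,1y) = ((9739/10000)/(2349/2500) − 1)/(1/2) = 343/4698 ≈ 7.3010%

step 1 [0.5y] zero: DF = P = 9739/10000 ≈ 0.973900
step 2 [1y] bond c/2=3/160: DF=(312153/320000 − 3/160·(0.973900))/(1+3/160) = 2349/2500 ≈ 0.939600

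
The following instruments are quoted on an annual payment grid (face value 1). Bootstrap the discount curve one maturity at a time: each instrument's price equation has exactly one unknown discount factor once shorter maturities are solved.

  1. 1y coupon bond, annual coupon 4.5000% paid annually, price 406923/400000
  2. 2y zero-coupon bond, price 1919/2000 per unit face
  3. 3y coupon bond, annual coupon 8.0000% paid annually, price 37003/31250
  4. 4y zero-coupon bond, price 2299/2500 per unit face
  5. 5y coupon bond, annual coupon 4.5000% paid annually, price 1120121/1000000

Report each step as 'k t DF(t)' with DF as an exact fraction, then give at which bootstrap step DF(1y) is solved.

1 1 1947/2000
2 2 1919/2000
3 3 2383/2500
4 4 2299/2500
5 5 227/250
DF(1y) is solved at step 1

step 1 [1y] bond c/1=9/200: DF=(406923/400000 − 9/200·(0))/(1+9/200) = 1947/2000 ≈ 0.973500
step 2 [2y] zero: DF = P = 1919/2000 ≈ 0.959500
step 3 [3y] bond c/1=2/25: DF=(37003/31250 − 2/25·(0.973500+0.959500))/(1+2/25) = 2383/2500 ≈ 0.953200
step 4 [4y] zero: DF = P = 2299/2500 ≈ 0.919600
step 5 [5y] bond c/1=9/200: DF=(1120121/1000000 − 9/200·(0.973500+0.959500+0.953200+0.919600))/(1+9/200) = 227/250 ≈ 0.908000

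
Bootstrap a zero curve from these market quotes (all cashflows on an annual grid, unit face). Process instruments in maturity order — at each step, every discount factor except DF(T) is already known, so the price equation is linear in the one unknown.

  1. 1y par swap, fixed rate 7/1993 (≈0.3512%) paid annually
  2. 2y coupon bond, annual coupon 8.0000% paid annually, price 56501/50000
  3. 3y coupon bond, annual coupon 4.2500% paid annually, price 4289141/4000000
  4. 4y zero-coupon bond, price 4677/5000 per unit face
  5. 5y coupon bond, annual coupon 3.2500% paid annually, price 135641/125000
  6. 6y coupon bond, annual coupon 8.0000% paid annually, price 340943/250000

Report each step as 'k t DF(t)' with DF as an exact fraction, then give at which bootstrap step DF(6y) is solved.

step 1 [1y] swap r/1=7/1993: DF=(1 − 7/1993·(0))/(1+7/1993) = 1993/2000 ≈ 0.996500
step 2 [2y] bond c/1=2/25: DF=(56501/50000 − 2/25·(0.996500))/(1+2/25) = 389/400 ≈ 0.972500
step 3 [3y] bond c/1=17/400: DF=(4289141/4000000 − 17/400·(0.996500+0.972500))/(1+17/400) = 9483/10000 ≈ 0.948300
step 4 [4y] zero: DF = P = 4677/5000 ≈ 0.935400
step 5 [5y] bond c/1=13/400: DF=(135641/125000 − 13/400·(0.996500+0.972500+0.948300+0.935400))/(1+13/400) = 9297/10000 ≈ 0.929700
step 6 [6y] bond c/1=2/25: DF=(340943/250000 − 2/25·(0.996500+0.972500+0.948300+0.935400+0.929700))/(1+2/25) = 1817/2000 ≈ 0.908500

1 1 1993/2000
2 2 389/400
3 3 9483/10000
4 4 4677/5000
5 5 9297/10000
6 6 1817/2000
DF(6y) is solved at step 6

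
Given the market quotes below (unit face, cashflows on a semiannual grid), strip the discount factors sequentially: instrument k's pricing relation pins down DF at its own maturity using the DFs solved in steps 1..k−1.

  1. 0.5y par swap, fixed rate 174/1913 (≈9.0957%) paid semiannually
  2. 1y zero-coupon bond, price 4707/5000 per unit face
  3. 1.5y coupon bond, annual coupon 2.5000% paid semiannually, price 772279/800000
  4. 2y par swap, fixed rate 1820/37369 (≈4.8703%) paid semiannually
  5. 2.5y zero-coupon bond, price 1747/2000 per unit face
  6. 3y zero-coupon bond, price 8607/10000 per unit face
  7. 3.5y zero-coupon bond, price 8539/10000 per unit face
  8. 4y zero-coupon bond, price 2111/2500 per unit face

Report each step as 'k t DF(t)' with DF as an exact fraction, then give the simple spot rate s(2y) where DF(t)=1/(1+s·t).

1 1/2 1913/2000
2 1 4707/5000
3 3/2 93/100
4 2 909/1000
5 5/2 1747/2000
6 3 8607/10000
7 7/2 8539/10000
8 4 2111/2500
s(2y) = (1/(909/1000) − 1)/(2) = 91/1818 ≈ 5.0055%

step 1 [0.5y] swap r/2=87/1913: DF=(1 − 87/1913·(0))/(1+87/1913) = 1913/2000 ≈ 0.956500
step 2 [1y] zero: DF = P = 4707/5000 ≈ 0.941400
step 3 [1.5y] bond c/2=1/80: DF=(772279/800000 − 1/80·(0.956500+0.941400))/(1+1/80) = 93/100 ≈ 0.930000
step 4 [2y] swap r/2=910/37369: DF=(1 − 910/37369·(0.956500+0.941400+0.930000))/(1+910/37369) = 909/1000 ≈ 0.909000
step 5 [2.5y] zero: DF = P = 1747/2000 ≈ 0.873500
step 6 [3y] zero: DF = P = 8607/10000 ≈ 0.860700
step 7 [3.5y] zero: DF = P = 8539/10000 ≈ 0.853900
step 8 [4y] zero: DF = P = 2111/2500 ≈ 0.844400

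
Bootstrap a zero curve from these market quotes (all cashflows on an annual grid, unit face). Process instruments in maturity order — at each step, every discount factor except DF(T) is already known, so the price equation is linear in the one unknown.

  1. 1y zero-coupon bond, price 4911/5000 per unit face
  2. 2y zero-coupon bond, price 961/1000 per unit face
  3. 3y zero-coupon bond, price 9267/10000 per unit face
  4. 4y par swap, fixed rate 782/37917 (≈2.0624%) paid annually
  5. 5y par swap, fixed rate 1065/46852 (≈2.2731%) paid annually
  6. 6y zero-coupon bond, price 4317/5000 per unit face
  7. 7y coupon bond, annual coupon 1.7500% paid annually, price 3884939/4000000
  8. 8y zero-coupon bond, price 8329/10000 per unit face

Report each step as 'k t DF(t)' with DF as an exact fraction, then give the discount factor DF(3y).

1 1 4911/5000
2 2 961/1000
3 3 9267/10000
4 4 4609/5000
5 5 1787/2000
6 6 4317/5000
7 7 8591/10000
8 8 8329/10000
DF(3y) = 9267/10000 ≈ 0.926700

step 1 [1y] zero: DF = P = 4911/5000 ≈ 0.982200
step 2 [2y] zero: DF = P = 961/1000 ≈ 0.961000
step 3 [3y] zero: DF = P = 9267/10000 ≈ 0.926700
step 4 [4y] swap r/1=782/37917: DF=(1 − 782/37917·(0.982200+0.961000+0.926700))/(1+782/37917) = 4609/5000 ≈ 0.921800
step 5 [5y] swap r/1=1065/46852: DF=(1 − 1065/46852·(0.982200+0.961000+0.926700+0.921800))/(1+1065/46852) = 1787/2000 ≈ 0.893500
step 6 [6y] zero: DF = P = 4317/5000 ≈ 0.863400
step 7 [7y] bond c/1=7/400: DF=(3884939/4000000 − 7/400·(0.982200+0.961000+0.926700+0.921800+0.893500+0.863400))/(1+7/400) = 8591/10000 ≈ 0.859100
step 8 [8y] zero: DF = P = 8329/10000 ≈ 0.832900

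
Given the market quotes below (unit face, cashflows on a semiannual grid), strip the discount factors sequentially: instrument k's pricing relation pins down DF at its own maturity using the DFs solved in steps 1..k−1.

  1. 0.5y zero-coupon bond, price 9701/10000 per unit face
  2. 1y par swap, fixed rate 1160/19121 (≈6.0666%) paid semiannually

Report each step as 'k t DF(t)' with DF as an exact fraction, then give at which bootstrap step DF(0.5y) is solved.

step 1 [0.5y] zero: DF = P = 9701/10000 ≈ 0.970100
step 2 [1y] swap r/2=580/19121: DF=(1 − 580/19121·(0.970100))/(1+580/19121) = 471/500 ≈ 0.942000

1 1/2 9701/10000
2 1 471/500
DF(0.5y) is solved at step 1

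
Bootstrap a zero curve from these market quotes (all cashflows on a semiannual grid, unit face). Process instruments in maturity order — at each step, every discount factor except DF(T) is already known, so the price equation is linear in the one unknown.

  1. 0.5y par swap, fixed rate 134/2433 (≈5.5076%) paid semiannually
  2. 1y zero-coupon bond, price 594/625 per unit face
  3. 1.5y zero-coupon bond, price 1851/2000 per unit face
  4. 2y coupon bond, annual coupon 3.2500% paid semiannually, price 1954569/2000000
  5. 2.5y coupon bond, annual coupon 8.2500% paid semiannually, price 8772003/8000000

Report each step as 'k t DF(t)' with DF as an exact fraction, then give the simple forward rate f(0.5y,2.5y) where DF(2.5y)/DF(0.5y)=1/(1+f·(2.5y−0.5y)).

1 1/2 2433/2500
2 1 594/625
3 3/2 1851/2000
4 2 9161/10000
5 5/2 9039/10000
f(0.5y,2.5y) = ((2433/2500)/(9039/10000) − 1)/(2) = 231/6026 ≈ 3.8334%

step 1 [0.5y] swap r/2=67/2433: DF=(1 − 67/2433·(0))/(1+67/2433) = 2433/2500 ≈ 0.973200
step 2 [1y] zero: DF = P = 594/625 ≈ 0.950400
step 3 [1.5y] zero: DF = P = 1851/2000 ≈ 0.925500
step 4 [2y] bond c/2=13/800: DF=(1954569/2000000 − 13/800·(0.973200+0.950400+0.925500))/(1+13/800) = 9161/10000 ≈ 0.916100
step 5 [2.5y] bond c/2=33/800: DF=(8772003/8000000 − 33/800·(0.973200+0.950400+0.925500+0.916100))/(1+33/800) = 9039/10000 ≈ 0.903900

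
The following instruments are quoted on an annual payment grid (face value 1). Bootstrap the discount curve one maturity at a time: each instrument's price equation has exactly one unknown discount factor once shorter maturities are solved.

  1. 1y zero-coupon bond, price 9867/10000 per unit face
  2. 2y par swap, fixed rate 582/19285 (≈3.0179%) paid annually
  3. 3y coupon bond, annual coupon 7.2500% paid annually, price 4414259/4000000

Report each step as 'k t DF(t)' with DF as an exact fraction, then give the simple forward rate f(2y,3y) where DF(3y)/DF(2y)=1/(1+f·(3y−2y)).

1 1 9867/10000
2 2 4709/5000
3 3 4493/5000
f(2y,3y) = ((4709/5000)/(4493/5000) − 1)/(1) = 216/4493 ≈ 4.8075%

step 1 [1y] zero: DF = P = 9867/10000 ≈ 0.986700
step 2 [2y] swap r/1=582/19285: DF=(1 − 582/19285·(0.986700))/(1+582/19285) = 4709/5000 ≈ 0.941800
step 3 [3y] bond c/1=29/400: DF=(4414259/4000000 − 29/400·(0.986700+0.941800))/(1+29/400) = 4493/5000 ≈ 0.898600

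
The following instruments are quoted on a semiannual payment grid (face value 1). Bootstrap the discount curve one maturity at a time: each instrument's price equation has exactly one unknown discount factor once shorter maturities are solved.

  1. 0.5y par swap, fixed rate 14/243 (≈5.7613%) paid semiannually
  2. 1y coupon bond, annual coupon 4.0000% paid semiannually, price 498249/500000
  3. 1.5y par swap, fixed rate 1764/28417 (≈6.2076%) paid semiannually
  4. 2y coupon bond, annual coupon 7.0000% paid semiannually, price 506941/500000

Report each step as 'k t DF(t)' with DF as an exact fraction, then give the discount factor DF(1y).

1 1/2 243/250
2 1 9579/10000
3 3/2 4559/5000
4 2 1767/2000
DF(1y) = 9579/10000 ≈ 0.957900

step 1 [0.5y] swap r/2=7/243: DF=(1 − 7/243·(0))/(1+7/243) = 243/250 ≈ 0.972000
step 2 [1y] bond c/2=1/50: DF=(498249/500000 − 1/50·(0.972000))/(1+1/50) = 9579/10000 ≈ 0.957900
step 3 [1.5y] swap r/2=882/28417: DF=(1 − 882/28417·(0.972000+0.957900))/(1+882/28417) = 4559/5000 ≈ 0.911800
step 4 [2y] bond c/2=7/200: DF=(506941/500000 − 7/200·(0.972000+0.957900+0.911800))/(1+7/200) = 1767/2000 ≈ 0.883500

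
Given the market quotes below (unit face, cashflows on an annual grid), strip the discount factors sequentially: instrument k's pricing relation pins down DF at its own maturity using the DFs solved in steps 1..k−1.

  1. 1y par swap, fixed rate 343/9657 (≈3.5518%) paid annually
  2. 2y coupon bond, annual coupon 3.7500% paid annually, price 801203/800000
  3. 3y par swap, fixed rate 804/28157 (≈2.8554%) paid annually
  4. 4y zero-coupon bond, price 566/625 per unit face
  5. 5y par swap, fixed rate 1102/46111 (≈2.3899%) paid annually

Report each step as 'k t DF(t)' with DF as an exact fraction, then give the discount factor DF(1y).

step 1 [1y] swap r/1=343/9657: DF=(1 − 343/9657·(0))/(1+343/9657) = 9657/10000 ≈ 0.965700
step 2 [2y] bond c/1=3/80: DF=(801203/800000 − 3/80·(0.965700))/(1+3/80) = 1163/1250 ≈ 0.930400
step 3 [3y] swap r/1=804/28157: DF=(1 − 804/28157·(0.965700+0.930400))/(1+804/28157) = 2299/2500 ≈ 0.919600
step 4 [4y] zero: DF = P = 566/625 ≈ 0.905600
step 5 [5y] swap r/1=1102/46111: DF=(1 − 1102/46111·(0.965700+0.930400+0.919600+0.905600))/(1+1102/46111) = 4449/5000 ≈ 0.889800

1 1 9657/10000
2 2 1163/1250
3 3 2299/2500
4 4 566/625
5 5 4449/5000
DF(1y) = 9657/10000 ≈ 0.965700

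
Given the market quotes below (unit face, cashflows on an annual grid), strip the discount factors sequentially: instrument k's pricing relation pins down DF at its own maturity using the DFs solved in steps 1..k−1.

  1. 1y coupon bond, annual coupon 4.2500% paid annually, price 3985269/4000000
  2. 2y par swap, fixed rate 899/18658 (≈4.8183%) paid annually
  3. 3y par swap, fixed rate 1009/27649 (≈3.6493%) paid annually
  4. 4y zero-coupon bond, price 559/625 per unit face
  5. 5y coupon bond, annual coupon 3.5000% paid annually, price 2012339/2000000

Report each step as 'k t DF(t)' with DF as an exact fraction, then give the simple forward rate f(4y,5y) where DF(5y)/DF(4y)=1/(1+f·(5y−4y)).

1 1 9557/10000
2 2 9101/10000
3 3 8991/10000
4 4 559/625
5 5 2121/2500
f(4y,5y) = ((559/625)/(2121/2500) − 1)/(1) = 115/2121 ≈ 5.4220%

step 1 [1y] bond c/1=17/400: DF=(3985269/4000000 − 17/400·(0))/(1+17/400) = 9557/10000 ≈ 0.955700
step 2 [2y] swap r/1=899/18658: DF=(1 − 899/18658·(0.955700))/(1+899/18658) = 9101/10000 ≈ 0.910100
step 3 [3y] swap r/1=1009/27649: DF=(1 − 1009/27649·(0.955700+0.910100))/(1+1009/27649) = 8991/10000 ≈ 0.899100
step 4 [4y] zero: DF = P = 559/625 ≈ 0.894400
step 5 [5y] bond c/1=7/200: DF=(2012339/2000000 − 7/200·(0.955700+0.910100+0.899100+0.894400))/(1+7/200) = 2121/2500 ≈ 0.848400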